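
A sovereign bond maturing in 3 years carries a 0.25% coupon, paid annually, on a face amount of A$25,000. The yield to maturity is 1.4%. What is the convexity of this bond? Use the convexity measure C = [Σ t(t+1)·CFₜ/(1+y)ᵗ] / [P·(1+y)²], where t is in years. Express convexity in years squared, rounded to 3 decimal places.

With y = 0.014:
  t   CF        PV=CF/(1+0.014)^t    t·PV        t(t+1)·PV
  1        62.50        61.6371        61.6371         123.2742
  2        62.50        60.7861       121.5722         364.7165
  3    25,062.50    24,038.6749    72,116.0248     288,464.0994
  Σ                 24,161.0981    72,299.2341     288,952.0900
P = 24,161.0981.
Convexity = Σ t(t+1)·PV / [P·(1+y)²] = 288,952.0900 / (24,161.0981 × 1.028196) = 11.63143.

11.631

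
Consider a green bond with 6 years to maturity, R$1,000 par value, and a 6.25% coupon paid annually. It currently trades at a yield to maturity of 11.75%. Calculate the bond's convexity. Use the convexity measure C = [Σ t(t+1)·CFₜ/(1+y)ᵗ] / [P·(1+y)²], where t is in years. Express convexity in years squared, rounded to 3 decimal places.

With y = 0.1175:
  t   CF        PV=CF/(1+0.1175)^t    t·PV        t(t+1)·PV
  1        62.50        55.9284        55.9284         111.8568
  2        62.50        50.0478       100.0956         300.2868
  3        62.50        44.7855       134.3565         537.4260
  4        62.50        40.0765       160.3060         801.5302
  5        62.50        35.8626       179.3132       1,075.8795
  6     1,062.50       545.5615     3,273.3692      22,913.5847
  Σ                    772.2624     3,903.3690      25,740.5640
P = 772.2624.
Convexity = Σ t(t+1)·PV / [P·(1+y)²] = 25,740.5640 / (772.2624 × 1.248806) = 26.69059.

26.691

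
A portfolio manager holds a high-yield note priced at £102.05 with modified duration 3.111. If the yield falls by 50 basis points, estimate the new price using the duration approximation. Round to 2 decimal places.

Duration approximation: ΔP/P ≈ -D_mod · Δy = -3.111 × (-0.005) = +0.015555.
New price ≈ 102.05 × (1 + 0.015555) = 103.63738775.

£103.64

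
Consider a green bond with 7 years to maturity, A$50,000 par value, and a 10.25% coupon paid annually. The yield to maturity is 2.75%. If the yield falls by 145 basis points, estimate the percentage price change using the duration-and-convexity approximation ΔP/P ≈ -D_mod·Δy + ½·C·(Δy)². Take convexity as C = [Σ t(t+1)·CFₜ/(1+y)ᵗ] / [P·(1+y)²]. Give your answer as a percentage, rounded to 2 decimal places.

With y = 0.0275:
  t   CF        PV=CF/(1+0.0275)^t    t·PV        t(t+1)·PV
  1     5,125.00     4,987.8345     4,987.8345       9,975.6691
  2     5,125.00     4,854.3402     9,708.6804      29,126.0412
  3     5,125.00     4,724.4187    14,173.2560      56,693.0242
  4     5,125.00     4,597.9744    18,391.8975      91,959.4877
  5     5,125.00     4,474.9142    22,374.5712     134,247.4273
  6     5,125.00     4,355.1477    26,130.8861     182,916.2027
  7    55,125.00    45,590.6505   319,134.5533   2,553,076.4266
  Σ                 73,585.2802   414,901.6792   3,057,994.2787
P = 73,585.2802; D_Mac = 5.63838 yrs; D_mod = 5.48747 yrs; C = 39.36244.
Duration effect: -5.48747 × (-0.0145) = +0.079568
Convexity effect: 0.5 × 39.36244 × (-0.0145)² = +0.0041380
ΔP/P ≈ +0.079568 + 0.0041380 = +0.083706 = +8.3706%.

+8.37%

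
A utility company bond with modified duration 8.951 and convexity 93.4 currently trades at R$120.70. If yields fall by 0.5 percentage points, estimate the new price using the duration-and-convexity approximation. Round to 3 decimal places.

Duration effect: -D_mod·Δy = -8.951 × (-0.005) = +0.044755
Convexity effect: ½·C·(Δy)² = 0.5 × 93.4 × (-0.005)² = +0.0011675
ΔP/P ≈ +0.044755 + 0.0011675 = +0.0459225
New price ≈ 120.70 × (1 + 0.0459225) = 126.24284575.

R$126.243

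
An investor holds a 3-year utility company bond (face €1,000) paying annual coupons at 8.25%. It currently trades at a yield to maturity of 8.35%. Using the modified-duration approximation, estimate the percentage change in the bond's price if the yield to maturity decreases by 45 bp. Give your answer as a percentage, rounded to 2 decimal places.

Periodic yield y = 0.0835. Modified duration first:
  t   CF        PV=CF/(1+0.0835)^t    t·PV
  1        82.50        76.1421        76.1421
  2        82.50        70.2742       140.5485
  3     1,082.50       851.0227     2,553.0682
  Σ                    997.4391     2,769.7588
P = 997.4391; D_Mac = 2.77687 yrs; D_mod = 2.77687/(1+0.0835) = 2.56287 yrs.
ΔP/P ≈ -D_mod · Δy = -2.56287 × (-0.0045) = +0.011533 = +1.1533%.

+1.15%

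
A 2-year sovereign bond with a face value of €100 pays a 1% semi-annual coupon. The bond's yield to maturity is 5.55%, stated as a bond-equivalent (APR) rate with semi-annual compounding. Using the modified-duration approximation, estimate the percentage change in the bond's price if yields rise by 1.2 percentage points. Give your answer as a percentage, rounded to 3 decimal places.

Periodic yield y = 0.02775. Modified duration first:
  t   CF        PV=CF/(1+0.02775)^t    t·PV
  1         0.50         0.4865         0.4865
  2         0.50         0.4734         0.9467
  3         0.50         0.4606         1.3817
  4       100.50        90.0775       360.3098
  Σ                     91.4979       363.1248
P = 91.4979; D_Mac = 3.96867 half-year periods = 1.98433 yrs; D_mod = 1.98433/(1+0.02775) = 1.93076 yrs.
ΔP/P ≈ -D_mod · Δy = -1.93076 × (+0.012) = -0.023169 = -2.3169%.

-2.317%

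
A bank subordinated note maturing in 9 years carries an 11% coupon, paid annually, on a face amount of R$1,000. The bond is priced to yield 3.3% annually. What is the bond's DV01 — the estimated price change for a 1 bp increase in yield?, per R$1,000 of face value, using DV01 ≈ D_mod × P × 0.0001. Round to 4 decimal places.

R$1.0416

Periodic yield y = 0.033.
  t   CF        PV=CF/(1+0.033)^t    t·PV
  1       110.00       106.4860       106.4860
  2       110.00       103.0842       206.1684
  3       110.00        99.7911       299.3732
  4       110.00        96.6032       386.4127
  5       110.00        93.5171       467.5856
  6       110.00        90.5296       543.1778
  7       110.00        87.6376       613.4631
  8       110.00        84.8379       678.7035
  9     1,110.00       828.7434     7,458.6906
  Σ                  1,591.2301    10,760.0609
P = 1,591.2301; D_Mac = 6.76210 yrs; D_mod = 6.54608 yrs.
DV01 ≈ 6.54608 × 1,591.2301 × 0.0001 = 1.041632.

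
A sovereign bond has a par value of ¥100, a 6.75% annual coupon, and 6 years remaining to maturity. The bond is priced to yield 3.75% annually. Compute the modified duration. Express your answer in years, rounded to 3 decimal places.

Periodic yield y = 0.0375. First find Macaulay duration:
  t   CF        PV=CF/(1+0.0375)^t    t·PV
  1         6.75         6.5060         6.5060
  2         6.75         6.2709        12.5417
  3         6.75         6.0442        18.1326
  4         6.75         5.8257        23.3030
  5         6.75         5.6152        28.0759
  6       106.75        85.5932       513.5592
  Σ                    115.8552       602.1184
P = 115.8552; Macaulay duration = 602.1184 / 115.8552 = 5.19716 years.
Modified duration = D_Mac / (1 + y) = 5.19716 / 1.0375 = 5.00931 years.

5.009 years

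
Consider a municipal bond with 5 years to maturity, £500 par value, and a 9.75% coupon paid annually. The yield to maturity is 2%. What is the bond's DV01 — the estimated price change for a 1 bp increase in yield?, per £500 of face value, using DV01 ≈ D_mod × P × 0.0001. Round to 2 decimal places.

£0.29

Periodic yield y = 0.02.
  t   CF        PV=CF/(1+0.02)^t    t·PV
  1        48.75        47.7941        47.7941
  2        48.75        46.8570        93.7140
  3        48.75        45.9382       137.8146
  4        48.75        45.0375       180.1499
  5       548.75       497.0198     2,485.0989
  Σ                    682.6466     2,944.5715
P = 682.6466; D_Mac = 4.31346 yrs; D_mod = 4.22889 yrs.
DV01 ≈ 4.22889 × 682.6466 × 0.0001 = 0.288683.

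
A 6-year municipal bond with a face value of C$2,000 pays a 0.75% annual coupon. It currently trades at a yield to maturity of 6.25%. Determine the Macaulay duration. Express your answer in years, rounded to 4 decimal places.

Periodic yield y = 0.0625. Discount each cash flow and weight by its year:
  t   CF        PV=CF/(1+0.0625)^t    t·PV
  1        15.00        14.1176        14.1176
  2        15.00        13.2872        26.5744
  3        15.00        12.5056        37.5168
  4        15.00        11.7700        47.0799
  5        15.00        11.0776        55.3881
  6     2,015.00     1,400.5590     8,403.3542
  Σ                  1,463.3171     8,584.0310
Price P = Σ PV = 1,463.3171.
Macaulay duration = Σ(t·PV) / P = 8,584.0310 / 1,463.3171 = 5.86615 years.

5.8661 years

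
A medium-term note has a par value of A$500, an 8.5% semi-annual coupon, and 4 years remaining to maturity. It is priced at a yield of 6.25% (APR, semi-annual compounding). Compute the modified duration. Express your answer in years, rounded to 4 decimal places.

Periodic yield y = 0.03125. First find Macaulay duration:
  t   CF        PV=CF/(1+0.03125)^t    t·PV
  1        21.25        20.6061        20.6061
  2        21.25        19.9816        39.9633
  3        21.25        19.3761        58.1284
  4        21.25        18.7890        75.1559
  5        21.25        18.2196        91.0981
  6        21.25        17.6675       106.0050
  7        21.25        17.1321       119.9249
  8       521.25       407.5063     3,260.0508
  Σ                    539.2784     3,770.9323
P = 539.2784; Macaulay duration = 3,770.9323 / 539.2784 = 6.99255 half-year periods = 3.49628 years.
Modified duration = D_Mac / (1 + y) = 3.49628 / 1.03125 = 3.39033 years.

3.3903 years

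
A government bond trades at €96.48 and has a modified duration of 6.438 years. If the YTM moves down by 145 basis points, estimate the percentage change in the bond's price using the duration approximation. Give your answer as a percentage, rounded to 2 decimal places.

Duration approximation: ΔP/P ≈ -D_mod · Δy = -6.438 × (-0.0145) = +0.093351.
As a percentage: +9.3351%.

+9.34%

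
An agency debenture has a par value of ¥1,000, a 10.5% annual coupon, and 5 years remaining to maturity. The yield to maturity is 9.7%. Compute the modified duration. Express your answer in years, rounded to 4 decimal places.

Periodic yield y = 0.097. First find Macaulay duration:
  t   CF        PV=CF/(1+0.097)^t    t·PV
  1       105.00        95.7156        95.7156
  2       105.00        87.2521       174.5043
  3       105.00        79.5370       238.6111
  4       105.00        72.5041       290.0165
  5     1,105.00       695.5513     3,477.7563
  Σ                  1,030.5602     4,276.6038
P = 1,030.5602; Macaulay duration = 4,276.6038 / 1,030.5602 = 4.14979 years.
Modified duration = D_Mac / (1 + y) = 4.14979 / 1.097 = 3.78285 years.

3.7828 years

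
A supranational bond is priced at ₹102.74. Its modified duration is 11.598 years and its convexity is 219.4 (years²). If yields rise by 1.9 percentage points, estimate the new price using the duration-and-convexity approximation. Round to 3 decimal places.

Duration effect: -D_mod·Δy = -11.598 × (+0.019) = -0.220362
Convexity effect: ½·C·(Δy)² = 0.5 × 219.4 × (0.019)² = +0.0396017
ΔP/P ≈ -0.220362 + 0.0396017 = -0.1807603
New price ≈ 102.74 × (1 - 0.1807603) = 84.168686778.

₹84.169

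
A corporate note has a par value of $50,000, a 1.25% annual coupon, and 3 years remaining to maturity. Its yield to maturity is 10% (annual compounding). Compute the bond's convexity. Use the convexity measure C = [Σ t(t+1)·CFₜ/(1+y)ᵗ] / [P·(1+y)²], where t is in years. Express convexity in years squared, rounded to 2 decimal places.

9.73

With y = 0.1:
  t   CF        PV=CF/(1+0.1)^t    t·PV        t(t+1)·PV
  1       625.00       568.1818       568.1818       1,136.3636
  2       625.00       516.5289     1,033.0579       3,099.1736
  3    50,625.00    38,035.3118   114,105.9354     456,423.7415
  Σ                 39,120.0225   115,707.1751     460,659.2787
P = 39,120.0225.
Convexity = Σ t(t+1)·PV / [P·(1+y)²] = 460,659.2787 / (39,120.0225 × 1.210000) = 9.73185.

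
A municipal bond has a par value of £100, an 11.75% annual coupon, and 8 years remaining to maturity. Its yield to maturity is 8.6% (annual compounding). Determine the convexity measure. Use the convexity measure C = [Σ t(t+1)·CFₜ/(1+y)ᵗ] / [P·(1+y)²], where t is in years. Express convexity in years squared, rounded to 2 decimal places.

39.06

With y = 0.086:
  t   CF        PV=CF/(1+0.086)^t    t·PV        t(t+1)·PV
  1        11.75        10.8195        10.8195          21.6390
  2        11.75         9.9627        19.9255          59.7764
  3        11.75         9.1738        27.5213         110.0854
  4        11.75         8.4473        33.7893         168.9463
  5        11.75         7.7784        38.8919         233.3512
  6        11.75         7.1624        42.9744         300.8210
  7        11.75         6.5952        46.1665         369.3322
  8       111.75        57.7576       462.0606       4,158.5452
  Σ                    117.6969       682.1490       5,422.4966
P = 117.6969.
Convexity = Σ t(t+1)·PV / [P·(1+y)²] = 5,422.4966 / (117.6969 × 1.179396) = 39.06381.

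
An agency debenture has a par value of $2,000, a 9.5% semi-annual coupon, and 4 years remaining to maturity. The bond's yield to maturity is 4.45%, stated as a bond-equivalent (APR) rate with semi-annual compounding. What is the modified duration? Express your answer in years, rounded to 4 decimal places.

3.3979 years

Periodic yield y = 0.02225. First find Macaulay duration:
  t   CF        PV=CF/(1+0.02225)^t    t·PV
  1        95.00        92.9323        92.9323
  2        95.00        90.9095       181.8190
  3        95.00        88.9308       266.7924
  4        95.00        86.9952       347.9807
  5        95.00        85.1017       425.5083
  6        95.00        83.2494       499.4961
  7        95.00        81.4374       570.0616
  8     2,095.00     1,756.8192    14,054.5537
  Σ                  2,366.3754    16,439.1442
P = 2,366.3754; Macaulay duration = 16,439.1442 / 2,366.3754 = 6.94697 half-year periods = 3.47349 years.
Modified duration = D_Mac / (1 + y) = 3.47349 / 1.02225 = 3.39788 years.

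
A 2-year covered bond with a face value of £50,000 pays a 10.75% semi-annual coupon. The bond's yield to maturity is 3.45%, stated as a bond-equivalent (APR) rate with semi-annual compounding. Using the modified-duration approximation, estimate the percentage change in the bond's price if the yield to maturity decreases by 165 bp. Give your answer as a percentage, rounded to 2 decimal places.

Periodic yield y = 0.01725. Modified duration first:
  t   CF        PV=CF/(1+0.01725)^t    t·PV
  1     2,687.50     2,641.9268     2,641.9268
  2     2,687.50     2,597.1263     5,194.2527
  3     2,687.50     2,553.0856     7,659.2568
  4    52,687.50    49,203.5908   196,814.3631
  Σ                 56,995.7295   212,309.7994
P = 56,995.7295; D_Mac = 3.72501 half-year periods = 1.86251 yrs; D_mod = 1.86251/(1+0.01725) = 1.83092 yrs.
ΔP/P ≈ -D_mod · Δy = -1.83092 × (-0.0165) = +0.030210 = +3.0210%.

+3.02%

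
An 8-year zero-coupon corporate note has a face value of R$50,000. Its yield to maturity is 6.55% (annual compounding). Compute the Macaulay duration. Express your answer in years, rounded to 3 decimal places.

8.000 years

A zero-coupon bond has a single cash flow at maturity, so its Macaulay duration equals its maturity: 8 years.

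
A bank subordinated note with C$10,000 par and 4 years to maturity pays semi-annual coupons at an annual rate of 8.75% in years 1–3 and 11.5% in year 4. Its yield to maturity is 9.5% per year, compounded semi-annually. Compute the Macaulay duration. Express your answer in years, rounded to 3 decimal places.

Periodic yield y = 0.0475. Discount each cash flow and weight by its period:
  t   CF        PV=CF/(1+0.0475)^t    t·PV
  1       437.50       417.6611       417.6611
  2       437.50       398.7218       797.4436
  3       437.50       380.6413     1,141.9240
  4       437.50       363.3808     1,453.5230
  5       437.50       346.9029     1,734.5144
  6       437.50       331.1722     1,987.0332
  7       575.00       415.5178     2,908.6245
  8    10,575.00     7,295.3834    58,363.0675
  Σ                  9,949.3813    68,803.7914
Price P = Σ PV = 9,949.3813.
Macaulay duration = Σ(t·PV) / P = 68,803.7914 / 9,949.3813 = 6.91538 half-year periods.
In years: 6.91538 / 2 = 3.45769 years.

3.458 years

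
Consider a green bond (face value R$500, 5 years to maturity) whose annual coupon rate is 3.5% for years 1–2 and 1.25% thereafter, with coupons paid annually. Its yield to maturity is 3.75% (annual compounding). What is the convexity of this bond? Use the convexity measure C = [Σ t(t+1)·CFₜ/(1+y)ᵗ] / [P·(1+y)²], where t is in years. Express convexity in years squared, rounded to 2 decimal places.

With y = 0.0375:
  t   CF        PV=CF/(1+0.0375)^t    t·PV        t(t+1)·PV
  1        17.50        16.8675        16.8675          33.7349
  2        17.50        16.2578        32.5156          97.5468
  3         6.25         5.5965        16.7895          67.1579
  4         6.25         5.3942        21.5768         107.8841
  5       506.25       421.1381     2,105.6904      12,634.1423
  Σ                    465.2540     2,193.4398      12,940.4661
P = 465.2540.
Convexity = Σ t(t+1)·PV / [P·(1+y)²] = 12,940.4661 / (465.2540 × 1.076406) = 25.83947.

25.84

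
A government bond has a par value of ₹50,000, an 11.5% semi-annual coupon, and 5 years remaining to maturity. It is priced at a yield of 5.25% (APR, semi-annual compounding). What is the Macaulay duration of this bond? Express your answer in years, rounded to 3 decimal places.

Periodic yield y = 0.02625. Discount each cash flow and weight by its period:
  t   CF        PV=CF/(1+0.02625)^t    t·PV
  1     2,875.00     2,801.4616     2,801.4616
  2     2,875.00     2,729.8043     5,459.6085
  3     2,875.00     2,659.9798     7,979.9394
  4     2,875.00     2,591.9413    10,367.7654
  5     2,875.00     2,525.6432    12,628.2160
  6     2,875.00     2,461.0409    14,766.2453
  7     2,875.00     2,398.0910    16,786.6370
  8     2,875.00     2,336.7513    18,694.0102
  9     2,875.00     2,276.9805    20,492.8248
  10   52,875.00    40,805.4977   408,054.9769
  Σ                 63,587.1916   518,031.6851
Price P = Σ PV = 63,587.1916.
Macaulay duration = Σ(t·PV) / P = 518,031.6851 / 63,587.1916 = 8.14679 half-year periods.
In years: 8.14679 / 2 = 4.07340 years.

4.073 years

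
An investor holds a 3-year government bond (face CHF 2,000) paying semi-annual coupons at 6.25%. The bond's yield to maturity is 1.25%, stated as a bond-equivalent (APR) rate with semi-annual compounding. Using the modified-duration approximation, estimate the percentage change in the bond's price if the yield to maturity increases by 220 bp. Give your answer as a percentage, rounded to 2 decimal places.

-6.12%

Periodic yield y = 0.00625. Modified duration first:
  t   CF        PV=CF/(1+0.00625)^t    t·PV
  1        62.50        62.1118        62.1118
  2        62.50        61.7260       123.4520
  3        62.50        61.3426       184.0279
  4        62.50        60.9616       243.8464
  5        62.50        60.5830       302.9148
  6     2,062.50     1,986.8203    11,920.9220
  Σ                  2,293.5454    12,837.2750
P = 2,293.5454; D_Mac = 5.59713 half-year periods = 2.79857 yrs; D_mod = 2.79857/(1+0.00625) = 2.78118 yrs.
ΔP/P ≈ -D_mod · Δy = -2.78118 × (+0.022) = -0.061186 = -6.1186%.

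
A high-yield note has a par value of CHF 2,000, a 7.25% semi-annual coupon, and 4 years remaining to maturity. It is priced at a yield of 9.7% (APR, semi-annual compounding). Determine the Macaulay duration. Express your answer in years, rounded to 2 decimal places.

Periodic yield y = 0.0485. Discount each cash flow and weight by its period:
  t   CF        PV=CF/(1+0.0485)^t    t·PV
  1        72.50        69.1464        69.1464
  2        72.50        65.9479       131.8959
  3        72.50        62.8974       188.6922
  4        72.50        59.9880       239.9519
  5        72.50        57.2131       286.0657
  6        72.50        54.5667       327.4000
  7        72.50        52.0426       364.2982
  8     2,072.50     1,418.8846    11,351.0764
  Σ                  1,840.6867    12,958.5267
Price P = Σ PV = 1,840.6867.
Macaulay duration = Σ(t·PV) / P = 12,958.5267 / 1,840.6867 = 7.04005 half-year periods.
In years: 7.04005 / 2 = 3.52003 years.

3.52 years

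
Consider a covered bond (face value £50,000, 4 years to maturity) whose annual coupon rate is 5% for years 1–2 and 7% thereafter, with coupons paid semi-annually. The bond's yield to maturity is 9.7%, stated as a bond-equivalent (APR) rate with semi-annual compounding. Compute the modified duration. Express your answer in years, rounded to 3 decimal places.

Periodic yield y = 0.0485. First find Macaulay duration:
  t   CF        PV=CF/(1+0.0485)^t    t·PV
  1     1,250.00     1,192.1793     1,192.1793
  2     1,250.00     1,137.0332     2,274.0664
  3     1,250.00     1,084.4380     3,253.3139
  4     1,250.00     1,034.2756     4,137.1023
  5     1,750.00     1,381.0070     6,905.0349
  6     1,750.00     1,317.1264     7,902.7581
  7     1,750.00     1,256.2006     8,793.4044
  8    51,750.00    35,429.3248   283,434.5984
  Σ                 43,831.5848   317,892.4577
P = 43,831.5848; Macaulay duration = 317,892.4577 / 43,831.5848 = 7.25259 half-year periods = 3.62629 years.
Modified duration = D_Mac / (1 + y) = 3.62629 / 1.0485 = 3.45855 years.

3.459 years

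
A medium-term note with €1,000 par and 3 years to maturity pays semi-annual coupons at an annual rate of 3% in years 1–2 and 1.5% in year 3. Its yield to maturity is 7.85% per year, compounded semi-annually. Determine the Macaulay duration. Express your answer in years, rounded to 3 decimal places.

2.884 years

Periodic yield y = 0.03925. Discount each cash flow and weight by its period:
  t   CF        PV=CF/(1+0.03925)^t    t·PV
  1        15.00        14.4335        14.4335
  2        15.00        13.8884        27.7767
  3        15.00        13.3638        40.0915
  4        15.00        12.8591        51.4365
  5         7.50         6.1867        30.9336
  6     1,007.50       799.6959     4,798.1752
  Σ                    860.4274     4,962.8471
Price P = Σ PV = 860.4274.
Macaulay duration = Σ(t·PV) / P = 4,962.8471 / 860.4274 = 5.76789 half-year periods.
In years: 5.76789 / 2 = 2.88394 years.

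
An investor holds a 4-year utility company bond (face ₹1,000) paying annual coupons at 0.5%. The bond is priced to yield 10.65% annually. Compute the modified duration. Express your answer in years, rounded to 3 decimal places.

Periodic yield y = 0.1065. First find Macaulay duration:
  t   CF        PV=CF/(1+0.1065)^t    t·PV
  1         5.00         4.5188         4.5188
  2         5.00         4.0838         8.1677
  3         5.00         3.6908        11.0723
  4     1,005.00       670.4407     2,681.7629
  Σ                    682.7341     2,705.5216
P = 682.7341; Macaulay duration = 2,705.5216 / 682.7341 = 3.96278 years.
Modified duration = D_Mac / (1 + y) = 3.96278 / 1.1065 = 3.58136 years.

3.581 years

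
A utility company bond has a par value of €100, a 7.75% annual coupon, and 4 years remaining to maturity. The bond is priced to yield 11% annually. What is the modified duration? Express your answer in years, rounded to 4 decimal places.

3.2109 years

Periodic yield y = 0.11. First find Macaulay duration:
  t   CF        PV=CF/(1+0.11)^t    t·PV
  1         7.75         6.9820         6.9820
  2         7.75         6.2901        12.5801
  3         7.75         5.6667        17.0002
  4       107.75        70.9783       283.9130
  Σ                     89.9171       320.4754
P = 89.9171; Macaulay duration = 320.4754 / 89.9171 = 3.56412 years.
Modified duration = D_Mac / (1 + y) = 3.56412 / 1.11 = 3.21092 years.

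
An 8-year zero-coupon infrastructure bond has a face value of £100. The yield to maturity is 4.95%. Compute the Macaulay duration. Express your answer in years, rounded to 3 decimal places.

A zero-coupon bond has a single cash flow at maturity, so its Macaulay duration equals its maturity: 8 years.

8.000 years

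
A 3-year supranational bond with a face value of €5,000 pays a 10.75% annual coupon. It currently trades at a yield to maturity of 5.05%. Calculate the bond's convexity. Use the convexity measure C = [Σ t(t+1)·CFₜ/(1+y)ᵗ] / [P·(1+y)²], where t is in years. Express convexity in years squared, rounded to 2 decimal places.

9.61

With y = 0.0505:
  t   CF        PV=CF/(1+0.0505)^t    t·PV        t(t+1)·PV
  1       537.50       511.6611       511.6611       1,023.3222
  2       537.50       487.0644       974.1287       2,922.3862
  3     5,537.50     4,776.6736    14,330.0209      57,320.0836
  Σ                  5,775.3991    15,815.8107      61,265.7920
P = 5,775.3991.
Convexity = Σ t(t+1)·PV / [P·(1+y)²] = 61,265.7920 / (5,775.3991 × 1.103550) = 9.61267.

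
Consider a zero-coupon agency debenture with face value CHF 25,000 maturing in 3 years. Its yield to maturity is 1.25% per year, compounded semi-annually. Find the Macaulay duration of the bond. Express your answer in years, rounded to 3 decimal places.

3.000 years

A zero-coupon bond has a single cash flow at maturity, so its Macaulay duration equals its maturity: 3 years.
(Equivalently: 6 semi-annual periods ÷ 2 = 3 years.)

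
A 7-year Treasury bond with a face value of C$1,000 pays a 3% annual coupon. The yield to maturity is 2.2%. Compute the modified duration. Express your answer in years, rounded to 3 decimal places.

6.296 years

Periodic yield y = 0.022. First find Macaulay duration:
  t   CF        PV=CF/(1+0.022)^t    t·PV
  1        30.00        29.3542        29.3542
  2        30.00        28.7223        57.4446
  3        30.00        28.1040        84.3121
  4        30.00        27.4990       109.9962
  5        30.00        26.9071       134.5355
  6        30.00        26.3279       157.9673
  7     1,030.00       884.4656     6,191.2593
  Σ                  1,051.3802     6,764.8692
P = 1,051.3802; Macaulay duration = 6,764.8692 / 1,051.3802 = 6.43427 years.
Modified duration = D_Mac / (1 + y) = 6.43427 / 1.022 = 6.29577 years.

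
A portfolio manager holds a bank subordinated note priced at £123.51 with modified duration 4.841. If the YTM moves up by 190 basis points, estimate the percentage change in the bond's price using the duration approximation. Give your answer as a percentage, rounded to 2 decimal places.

Duration approximation: ΔP/P ≈ -D_mod · Δy = -4.841 × (+0.019) = -0.091979.
As a percentage: -9.1979%.

-9.20%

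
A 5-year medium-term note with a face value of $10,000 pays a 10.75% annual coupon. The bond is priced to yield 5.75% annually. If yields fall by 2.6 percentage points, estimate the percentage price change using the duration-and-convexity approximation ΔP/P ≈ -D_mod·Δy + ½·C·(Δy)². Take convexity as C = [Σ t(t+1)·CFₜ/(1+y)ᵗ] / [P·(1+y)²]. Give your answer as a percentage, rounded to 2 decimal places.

+11.06%

With y = 0.0575:
  t   CF        PV=CF/(1+0.0575)^t    t·PV        t(t+1)·PV
  1     1,075.00     1,016.5485     1,016.5485       2,033.0969
  2     1,075.00       961.2751     1,922.5503       5,767.6509
  3     1,075.00       909.0072     2,727.0217      10,908.0867
  4     1,075.00       859.5813     3,438.3252      17,191.6260
  5    11,075.00     8,374.1716    41,870.8579     251,225.1472
  Σ                 12,120.5837    50,975.3035     287,125.6078
P = 12,120.5837; D_Mac = 4.20568 yrs; D_mod = 3.97700 yrs; C = 21.18301.
Duration effect: -3.97700 × (-0.026) = +0.103402
Convexity effect: 0.5 × 21.18301 × (-0.026)² = +0.0071599
ΔP/P ≈ +0.103402 + 0.0071599 = +0.110562 = +11.0562%.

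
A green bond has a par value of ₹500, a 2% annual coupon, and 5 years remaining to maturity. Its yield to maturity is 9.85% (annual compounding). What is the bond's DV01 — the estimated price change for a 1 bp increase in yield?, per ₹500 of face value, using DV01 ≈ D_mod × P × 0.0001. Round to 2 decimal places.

₹0.15

Periodic yield y = 0.0985.
  t   CF        PV=CF/(1+0.0985)^t    t·PV
  1        10.00         9.1033         9.1033
  2        10.00         8.2870        16.5741
  3        10.00         7.5440        22.6319
  4        10.00         6.8675        27.4701
  5       510.00       318.8378     1,594.1892
  Σ                    350.6397     1,669.9686
P = 350.6397; D_Mac = 4.76263 yrs; D_mod = 4.33558 yrs.
DV01 ≈ 4.33558 × 350.6397 × 0.0001 = 0.152023.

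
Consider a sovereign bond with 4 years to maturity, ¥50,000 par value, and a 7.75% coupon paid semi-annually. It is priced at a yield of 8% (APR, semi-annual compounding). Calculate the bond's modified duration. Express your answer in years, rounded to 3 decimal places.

3.377 years

Periodic yield y = 0.04. First find Macaulay duration:
  t   CF        PV=CF/(1+0.04)^t    t·PV
  1     1,937.50     1,862.9808     1,862.9808
  2     1,937.50     1,791.3277     3,582.6553
  3     1,937.50     1,722.4304     5,167.2913
  4     1,937.50     1,656.1831     6,624.7325
  5     1,937.50     1,592.4838     7,962.4188
  6     1,937.50     1,531.2344     9,187.4064
  7     1,937.50     1,472.3408    10,306.3853
  8    51,937.50    37,950.2225   303,601.7802
  Σ                 49,579.2034   348,295.6506
P = 49,579.2034; Macaulay duration = 348,295.6506 / 49,579.2034 = 7.02504 half-year periods = 3.51252 years.
Modified duration = D_Mac / (1 + y) = 3.51252 / 1.04 = 3.37742 years.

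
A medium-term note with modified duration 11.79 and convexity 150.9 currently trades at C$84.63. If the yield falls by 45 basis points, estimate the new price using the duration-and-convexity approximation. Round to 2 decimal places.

C$89.25

Duration effect: -D_mod·Δy = -11.79 × (-0.0045) = +0.053055
Convexity effect: ½·C·(Δy)² = 0.5 × 150.9 × (-0.0045)² = +0.0015278625
ΔP/P ≈ +0.053055 + 0.0015278625 = +0.0545828625
New price ≈ 84.63 × (1 + 0.0545828625) = 89.249347653375.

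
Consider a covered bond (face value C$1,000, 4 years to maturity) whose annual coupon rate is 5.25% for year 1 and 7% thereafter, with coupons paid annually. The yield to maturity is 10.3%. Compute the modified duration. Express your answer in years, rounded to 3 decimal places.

Periodic yield y = 0.103. First find Macaulay duration:
  t   CF        PV=CF/(1+0.103)^t    t·PV
  1        52.50        47.5975        47.5975
  2        70.00        57.5370       115.0739
  3        70.00        52.1641       156.4922
  4     1,070.00       722.9058     2,891.6233
  Σ                    880.2043     3,210.7870
P = 880.2043; Macaulay duration = 3,210.7870 / 880.2043 = 3.64777 years.
Modified duration = D_Mac / (1 + y) = 3.64777 / 1.103 = 3.30714 years.

3.307 years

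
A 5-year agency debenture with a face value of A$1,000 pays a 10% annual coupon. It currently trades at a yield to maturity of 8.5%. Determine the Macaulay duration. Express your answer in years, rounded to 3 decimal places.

4.195 years

Periodic yield y = 0.085. Discount each cash flow and weight by its year:
  t   CF        PV=CF/(1+0.085)^t    t·PV
  1       100.00        92.1659        92.1659
  2       100.00        84.9455       169.8911
  3       100.00        78.2908       234.8724
  4       100.00        72.1574       288.6297
  5     1,100.00       731.5500     3,657.7498
  Σ                  1,059.1096     4,443.3089
Price P = Σ PV = 1,059.1096.
Macaulay duration = Σ(t·PV) / P = 4,443.3089 / 1,059.1096 = 4.19532 years.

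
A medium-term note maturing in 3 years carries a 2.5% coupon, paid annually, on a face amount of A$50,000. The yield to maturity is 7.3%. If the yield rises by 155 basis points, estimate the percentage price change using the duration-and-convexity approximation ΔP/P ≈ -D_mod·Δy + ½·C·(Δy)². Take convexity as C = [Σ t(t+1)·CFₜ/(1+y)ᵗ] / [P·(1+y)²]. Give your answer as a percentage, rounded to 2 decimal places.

-4.10%

With y = 0.073:
  t   CF        PV=CF/(1+0.073)^t    t·PV        t(t+1)·PV
  1     1,250.00     1,164.9581     1,164.9581       2,329.9161
  2     1,250.00     1,085.7018     2,171.4037       6,514.2110
  3    51,250.00    41,485.3448   124,456.0343     497,824.1374
  Σ                 43,736.0047   127,792.3961     506,668.2645
P = 43,736.0047; D_Mac = 2.92190 yrs; D_mod = 2.72312 yrs; C = 10.06202.
Duration effect: -2.72312 × (+0.0155) = -0.042208
Convexity effect: 0.5 × 10.06202 × (0.0155)² = +0.0012087
ΔP/P ≈ -0.042208 + 0.0012087 = -0.041000 = -4.1000%.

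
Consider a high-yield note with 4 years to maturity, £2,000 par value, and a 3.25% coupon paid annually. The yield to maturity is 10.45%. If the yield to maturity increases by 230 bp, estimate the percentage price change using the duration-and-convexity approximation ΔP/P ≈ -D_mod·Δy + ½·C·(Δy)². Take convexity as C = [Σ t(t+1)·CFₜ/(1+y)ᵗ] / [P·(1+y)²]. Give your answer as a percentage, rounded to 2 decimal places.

-7.48%

With y = 0.1045:
  t   CF        PV=CF/(1+0.1045)^t    t·PV        t(t+1)·PV
  1        65.00        58.8502        58.8502         117.7003
  2        65.00        53.2822       106.5643         319.6930
  3        65.00        48.2410       144.7230         578.8919
  4     2,065.00     1,387.5773     5,550.3091      27,751.5453
  Σ                  1,547.9506     5,860.4465      28,767.8305
P = 1,547.9506; D_Mac = 3.78594 yrs; D_mod = 3.42774 yrs; C = 15.23416.
Duration effect: -3.42774 × (+0.023) = -0.078838
Convexity effect: 0.5 × 15.23416 × (0.023)² = +0.0040294
ΔP/P ≈ -0.078838 + 0.0040294 = -0.074809 = -7.4809%.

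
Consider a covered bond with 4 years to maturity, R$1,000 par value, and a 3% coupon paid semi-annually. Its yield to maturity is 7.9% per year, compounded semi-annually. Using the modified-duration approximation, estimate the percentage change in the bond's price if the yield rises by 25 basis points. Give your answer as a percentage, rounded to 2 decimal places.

Periodic yield y = 0.0395. Modified duration first:
  t   CF        PV=CF/(1+0.0395)^t    t·PV
  1        15.00        14.4300        14.4300
  2        15.00        13.8817        27.7634
  3        15.00        13.3542        40.0626
  4        15.00        12.8468        51.3870
  5        15.00        12.3586        61.7929
  6        15.00        11.8890        71.3338
  7        15.00        11.4372        80.0604
  8     1,015.00       744.5092     5,956.0739
  Σ                    834.7067     6,302.9041
P = 834.7067; D_Mac = 7.55104 half-year periods = 3.77552 yrs; D_mod = 3.77552/(1+0.0395) = 3.63205 yrs.
ΔP/P ≈ -D_mod · Δy = -3.63205 × (+0.0025) = -0.009080 = -0.9080%.

-0.91%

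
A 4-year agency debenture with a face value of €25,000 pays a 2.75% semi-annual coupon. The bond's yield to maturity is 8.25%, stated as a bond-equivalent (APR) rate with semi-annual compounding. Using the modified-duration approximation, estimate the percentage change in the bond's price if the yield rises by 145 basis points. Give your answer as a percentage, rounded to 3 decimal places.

Periodic yield y = 0.04125. Modified duration first:
  t   CF        PV=CF/(1+0.04125)^t    t·PV
  1       343.75       330.1321       330.1321
  2       343.75       317.0536       634.1072
  3       343.75       304.4932       913.4797
  4       343.75       292.4305     1,169.7220
  5       343.75       280.8456     1,404.2280
  6       343.75       269.7197     1,618.3180
  7       343.75       259.0345     1,813.2415
  8    25,343.75    18,341.3273   146,730.6183
  Σ                 20,395.0364   154,613.8468
P = 20,395.0364; D_Mac = 7.58095 half-year periods = 3.79048 yrs; D_mod = 3.79048/(1+0.04125) = 3.64031 yrs.
ΔP/P ≈ -D_mod · Δy = -3.64031 × (+0.0145) = -0.052785 = -5.2785%.

-5.278%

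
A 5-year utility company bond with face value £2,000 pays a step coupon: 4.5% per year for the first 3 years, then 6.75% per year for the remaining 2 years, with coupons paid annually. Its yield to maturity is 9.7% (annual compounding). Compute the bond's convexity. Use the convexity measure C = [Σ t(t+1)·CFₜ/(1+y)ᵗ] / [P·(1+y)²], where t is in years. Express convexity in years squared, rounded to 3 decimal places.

21.804

With y = 0.097:
  t   CF        PV=CF/(1+0.097)^t    t·PV        t(t+1)·PV
  1        90.00        82.0419        82.0419         164.0839
  2        90.00        74.7875       149.5751         448.7252
  3        90.00        68.1746       204.5238         818.0953
  4       135.00        93.2196       372.8784       1,864.3921
  5     2,135.00     1,343.8932     6,719.4658      40,316.7946
  Σ                  1,662.1168     7,528.4850      43,612.0911
P = 1,662.1168.
Convexity = Σ t(t+1)·PV / [P·(1+y)²] = 43,612.0911 / (1,662.1168 × 1.203409) = 21.80380.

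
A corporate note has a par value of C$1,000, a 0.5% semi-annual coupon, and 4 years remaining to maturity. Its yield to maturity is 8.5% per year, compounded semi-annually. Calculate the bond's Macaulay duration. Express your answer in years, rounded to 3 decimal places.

3.958 years

Periodic yield y = 0.0425. Discount each cash flow and weight by its period:
  t   CF        PV=CF/(1+0.0425)^t    t·PV
  1         2.50         2.3981         2.3981
  2         2.50         2.3003         4.6006
  3         2.50         2.2065         6.6196
  4         2.50         2.1166         8.4663
  5         2.50         2.0303        10.1515
  6         2.50         1.9475        11.6852
  7         2.50         1.8681        13.0769
  8     1,002.50       718.5812     5,748.6499
  Σ                    733.4487     5,805.6481
Price P = Σ PV = 733.4487.
Macaulay duration = Σ(t·PV) / P = 5,805.6481 / 733.4487 = 7.91555 half-year periods.
In years: 7.91555 / 2 = 3.95777 years.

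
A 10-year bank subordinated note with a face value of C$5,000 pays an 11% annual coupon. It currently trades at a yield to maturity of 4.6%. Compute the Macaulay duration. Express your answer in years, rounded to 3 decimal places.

7.195 years

Periodic yield y = 0.046. Discount each cash flow and weight by its year:
  t   CF        PV=CF/(1+0.046)^t    t·PV
  1       550.00       525.8126       525.8126
  2       550.00       502.6889     1,005.3779
  3       550.00       480.5821     1,441.7464
  4       550.00       459.4476     1,837.7902
  5       550.00       439.2424     2,196.2121
  6       550.00       419.9258     2,519.5549
  7       550.00       401.4587     2,810.2111
  8       550.00       383.8037     3,070.4300
  9       550.00       366.9252     3,302.3267
  10    5,550.00     3,539.7789    35,397.7891
  Σ                  7,519.6661    54,107.2511
Price P = Σ PV = 7,519.6661.
Macaulay duration = Σ(t·PV) / P = 54,107.2511 / 7,519.6661 = 7.19543 years.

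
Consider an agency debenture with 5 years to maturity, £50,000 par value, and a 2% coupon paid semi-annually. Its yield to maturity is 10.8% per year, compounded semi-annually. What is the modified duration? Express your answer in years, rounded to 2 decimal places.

Periodic yield y = 0.054. First find Macaulay duration:
  t   CF        PV=CF/(1+0.054)^t    t·PV
  1       500.00       474.3833       474.3833
  2       500.00       450.0790       900.1581
  3       500.00       427.0200     1,281.0599
  4       500.00       405.1423     1,620.5691
  5       500.00       384.3855     1,921.9273
  6       500.00       364.6921     2,188.1525
  7       500.00       346.0077     2,422.0537
  8       500.00       328.2805     2,626.2442
  9       500.00       311.4616     2,803.1544
  10   50,500.00    29,845.9405   298,459.4053
  Σ                 33,337.3924   314,697.1078
P = 33,337.3924; Macaulay duration = 314,697.1078 / 33,337.3924 = 9.43976 half-year periods = 4.71988 years.
Modified duration = D_Mac / (1 + y) = 4.71988 / 1.054 = 4.47807 years.

4.48 years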